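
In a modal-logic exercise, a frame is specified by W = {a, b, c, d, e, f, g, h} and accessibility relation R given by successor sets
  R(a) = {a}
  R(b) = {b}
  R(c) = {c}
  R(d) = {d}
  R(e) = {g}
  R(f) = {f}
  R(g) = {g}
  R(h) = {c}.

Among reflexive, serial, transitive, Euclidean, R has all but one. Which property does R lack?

Reflexive: no — e is not related to itself.
Serial: yes — every world has a successor (e.g. a R a).
Transitive: yes — every two-step R-path is closed by a direct edge.
Euclidean: yes — any two successors of a common world are R-related.
Only reflexive fails.

reflexive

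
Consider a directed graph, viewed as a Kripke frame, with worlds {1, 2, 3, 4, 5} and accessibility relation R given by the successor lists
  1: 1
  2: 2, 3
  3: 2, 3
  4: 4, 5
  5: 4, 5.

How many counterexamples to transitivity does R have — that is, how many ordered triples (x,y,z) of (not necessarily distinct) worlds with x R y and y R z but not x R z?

R is transitive; there are no such tuples.

0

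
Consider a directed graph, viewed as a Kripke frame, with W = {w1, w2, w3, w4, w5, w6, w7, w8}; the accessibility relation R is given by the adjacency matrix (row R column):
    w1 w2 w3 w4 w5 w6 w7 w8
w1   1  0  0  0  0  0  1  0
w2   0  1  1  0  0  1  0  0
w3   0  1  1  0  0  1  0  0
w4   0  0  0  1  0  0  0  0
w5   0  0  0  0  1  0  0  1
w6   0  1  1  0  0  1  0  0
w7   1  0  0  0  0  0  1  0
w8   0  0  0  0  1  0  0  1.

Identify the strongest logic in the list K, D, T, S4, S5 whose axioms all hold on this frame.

Serial (axiom D): yes — every world has a successor (e.g. w1 R w1).
Reflexive (axiom T): yes — every world is R-related to itself.
Transitive (axiom 4): yes — every two-step R-path is closed by a direct edge.
Euclidean (axiom 5): yes — any two successors of a common world are R-related.
So F validates K, D, T, S4, S5. The strongest is S5.

S5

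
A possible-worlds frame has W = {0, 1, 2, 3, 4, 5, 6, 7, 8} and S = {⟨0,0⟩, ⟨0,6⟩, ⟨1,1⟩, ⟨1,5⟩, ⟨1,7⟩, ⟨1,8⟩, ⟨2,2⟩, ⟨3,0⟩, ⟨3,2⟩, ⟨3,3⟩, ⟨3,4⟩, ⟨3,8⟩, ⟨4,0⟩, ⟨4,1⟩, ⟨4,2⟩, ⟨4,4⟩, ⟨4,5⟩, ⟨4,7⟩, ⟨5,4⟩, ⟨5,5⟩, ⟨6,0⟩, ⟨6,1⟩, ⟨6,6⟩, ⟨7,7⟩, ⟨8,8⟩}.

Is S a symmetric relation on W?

Symmetric: no — 1 S 5 but not 5 S 1.

No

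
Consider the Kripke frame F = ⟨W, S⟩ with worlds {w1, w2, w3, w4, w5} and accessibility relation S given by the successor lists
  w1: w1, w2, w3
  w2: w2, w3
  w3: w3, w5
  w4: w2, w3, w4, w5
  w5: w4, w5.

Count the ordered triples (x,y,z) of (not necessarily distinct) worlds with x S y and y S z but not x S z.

Enumerating: (w1,w3,w5), (w2,w3,w5), (w3,w5,w4), (w5,w4,w2), (w5,w4,w3).

5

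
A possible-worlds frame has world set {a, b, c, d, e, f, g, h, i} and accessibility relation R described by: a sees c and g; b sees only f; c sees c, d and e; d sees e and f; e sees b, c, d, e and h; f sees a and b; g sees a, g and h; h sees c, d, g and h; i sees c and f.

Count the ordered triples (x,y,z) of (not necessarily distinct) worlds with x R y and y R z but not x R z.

Enumerating: (a,c,d), (a,c,e), (a,g,a), (a,g,h), (b,f,a), (b,f,b), (c,d,f), (c,e,b), (c,e,h), (d,e,b), (d,e,c), (d,e,d), … and 20 more.
Total: 32.

32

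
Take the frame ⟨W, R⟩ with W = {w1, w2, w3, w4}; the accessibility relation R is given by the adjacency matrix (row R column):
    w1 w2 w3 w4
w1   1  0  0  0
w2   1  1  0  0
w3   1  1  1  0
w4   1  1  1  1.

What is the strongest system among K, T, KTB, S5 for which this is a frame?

T

Reflexive (axiom T): yes — every world is R-related to itself.
Symmetric (axiom B): no — w2 R w1 but not w1 R w2.
Euclidean (axiom 5): no — w3 R w1 and w3 R w2, but not w1 R w2.
So F validates K, T; KTB would additionally require R to be symmetric. The strongest is T.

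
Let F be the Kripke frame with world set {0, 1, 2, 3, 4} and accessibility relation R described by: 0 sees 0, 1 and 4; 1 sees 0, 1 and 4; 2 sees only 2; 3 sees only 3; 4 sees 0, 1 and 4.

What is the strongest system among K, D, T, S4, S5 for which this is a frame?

S5

Serial (axiom D): yes — every world has a successor (e.g. 0 R 0).
Reflexive (axiom T): yes — every world is R-related to itself.
Transitive (axiom 4): yes — every two-step R-path is closed by a direct edge.
Euclidean (axiom 5): yes — any two successors of a common world are R-related.
So F validates K, D, T, S4, S5. The strongest is S5.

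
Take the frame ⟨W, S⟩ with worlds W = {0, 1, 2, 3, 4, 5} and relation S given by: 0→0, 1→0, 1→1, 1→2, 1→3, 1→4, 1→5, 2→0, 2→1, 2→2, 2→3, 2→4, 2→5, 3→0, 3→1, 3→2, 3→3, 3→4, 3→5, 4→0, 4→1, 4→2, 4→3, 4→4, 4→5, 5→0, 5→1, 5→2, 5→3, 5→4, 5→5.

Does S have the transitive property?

Yes

Transitive: yes — every two-step S-path is closed by a direct edge.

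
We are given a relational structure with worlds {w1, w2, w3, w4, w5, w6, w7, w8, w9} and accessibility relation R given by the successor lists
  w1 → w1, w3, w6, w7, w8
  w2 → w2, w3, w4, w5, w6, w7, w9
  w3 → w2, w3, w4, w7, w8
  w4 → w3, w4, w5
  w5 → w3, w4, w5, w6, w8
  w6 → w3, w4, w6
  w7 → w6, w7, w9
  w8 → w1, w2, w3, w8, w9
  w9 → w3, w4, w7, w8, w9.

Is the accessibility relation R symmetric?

No

Symmetric: no — w1 R w3 but not w3 R w1.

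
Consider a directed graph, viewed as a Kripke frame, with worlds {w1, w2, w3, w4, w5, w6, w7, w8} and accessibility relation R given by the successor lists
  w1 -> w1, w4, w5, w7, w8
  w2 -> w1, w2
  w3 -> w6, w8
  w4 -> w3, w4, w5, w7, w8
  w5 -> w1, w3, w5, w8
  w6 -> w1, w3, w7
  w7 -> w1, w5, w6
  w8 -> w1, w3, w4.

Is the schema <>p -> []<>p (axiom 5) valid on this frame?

The schema 5 characterises exactly the Euclidean frames.
Euclidean: no — w1 R w5 and w1 R w4, but not w5 R w4.

No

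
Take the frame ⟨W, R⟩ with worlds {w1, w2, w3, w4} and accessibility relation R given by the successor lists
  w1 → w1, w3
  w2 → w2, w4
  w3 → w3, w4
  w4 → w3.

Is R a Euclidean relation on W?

Euclidean: no — w1 R w3 and w1 R w1, but not w3 R w1.

No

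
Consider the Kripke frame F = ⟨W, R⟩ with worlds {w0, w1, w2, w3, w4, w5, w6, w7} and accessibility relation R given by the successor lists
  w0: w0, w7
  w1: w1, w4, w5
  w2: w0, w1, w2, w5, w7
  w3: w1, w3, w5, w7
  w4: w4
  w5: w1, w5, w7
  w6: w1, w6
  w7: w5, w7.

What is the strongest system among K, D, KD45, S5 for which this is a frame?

D

Serial (axiom D): yes — every world has a successor (e.g. w0 R w0).
Euclidean (axiom 5): no — w1 R w4 and w1 R w5, but not w4 R w5.
Transitive (axiom 4): no — w0 R w7 and w7 R w5, but not w0 R w5.
Reflexive (axiom T): yes — every world is R-related to itself.
So F validates K, D; KD45 would additionally require R to be Euclidean and transitive. The strongest is D.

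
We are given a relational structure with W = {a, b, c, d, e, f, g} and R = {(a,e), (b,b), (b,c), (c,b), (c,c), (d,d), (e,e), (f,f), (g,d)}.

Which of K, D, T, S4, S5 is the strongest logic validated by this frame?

D

Serial (axiom D): yes — every world has a successor (e.g. a R e).
Reflexive (axiom T): no — a is not related to itself.
Transitive (axiom 4): yes — every two-step R-path is closed by a direct edge.
Euclidean (axiom 5): yes — any two successors of a common world are R-related.
So F validates K, D; T would additionally require R to be reflexive. The strongest is D.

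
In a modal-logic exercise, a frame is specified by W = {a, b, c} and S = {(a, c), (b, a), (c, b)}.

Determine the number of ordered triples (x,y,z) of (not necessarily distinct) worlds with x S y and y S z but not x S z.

3

Enumerating: (a,c,b), (b,a,c), (c,b,a).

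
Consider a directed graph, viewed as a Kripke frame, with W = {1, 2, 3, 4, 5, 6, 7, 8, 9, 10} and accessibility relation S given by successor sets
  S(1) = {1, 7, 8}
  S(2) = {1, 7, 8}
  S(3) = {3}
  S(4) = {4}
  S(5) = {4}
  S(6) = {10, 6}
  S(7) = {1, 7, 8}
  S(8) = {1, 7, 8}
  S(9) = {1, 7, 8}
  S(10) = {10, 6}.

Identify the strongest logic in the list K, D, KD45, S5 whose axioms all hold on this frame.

Serial (axiom D): yes — every world has a successor (e.g. 1 S 1).
Euclidean (axiom 5): yes — any two successors of a common world are S-related.
Transitive (axiom 4): yes — every two-step S-path is closed by a direct edge.
Reflexive (axiom T): no — 2 is not related to itself.
So F validates K, D, KD45; S5 would additionally require S to be reflexive. The strongest is KD45.

KD45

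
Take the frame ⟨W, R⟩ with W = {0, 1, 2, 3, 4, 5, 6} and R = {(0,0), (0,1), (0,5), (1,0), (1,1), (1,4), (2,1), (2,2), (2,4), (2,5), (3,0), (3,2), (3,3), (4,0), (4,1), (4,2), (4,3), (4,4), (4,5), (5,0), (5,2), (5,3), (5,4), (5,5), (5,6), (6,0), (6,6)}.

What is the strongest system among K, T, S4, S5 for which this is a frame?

T

Reflexive (axiom T): yes — every world is R-related to itself.
Transitive (axiom 4): no — 0 R 1 and 1 R 4, but not 0 R 4.
Euclidean (axiom 5): no — 0 R 1 and 0 R 5, but not 1 R 5.
So F validates K, T; S4 would additionally require R to be transitive. The strongest is T.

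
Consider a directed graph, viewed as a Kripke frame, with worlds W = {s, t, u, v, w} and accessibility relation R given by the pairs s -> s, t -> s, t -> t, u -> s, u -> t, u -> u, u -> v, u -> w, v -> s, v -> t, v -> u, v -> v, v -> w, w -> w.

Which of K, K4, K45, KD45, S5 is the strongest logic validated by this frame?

Transitive (axiom 4): yes — every two-step R-path is closed by a direct edge.
Euclidean (axiom 5): no — u R s and u R t, but not s R t.
Serial (axiom D): yes — every world has a successor (e.g. s R s).
Reflexive (axiom T): yes — every world is R-related to itself.
So F validates K, K4; K45 would additionally require R to be Euclidean. The strongest is K4.

K4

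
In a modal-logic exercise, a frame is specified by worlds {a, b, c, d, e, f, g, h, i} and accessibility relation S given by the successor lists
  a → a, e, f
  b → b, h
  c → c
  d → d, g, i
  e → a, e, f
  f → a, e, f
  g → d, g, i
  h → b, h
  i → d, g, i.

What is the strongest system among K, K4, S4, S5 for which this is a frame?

S5

Transitive (axiom 4): yes — every two-step S-path is closed by a direct edge.
Reflexive (axiom T): yes — every world is S-related to itself.
Euclidean (axiom 5): yes — any two successors of a common world are S-related.
So F validates K, K4, S4, S5. The strongest is S5.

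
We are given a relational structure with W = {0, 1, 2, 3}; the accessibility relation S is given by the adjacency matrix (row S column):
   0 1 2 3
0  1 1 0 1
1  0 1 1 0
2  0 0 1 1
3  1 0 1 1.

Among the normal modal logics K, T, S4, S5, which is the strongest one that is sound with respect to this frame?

T

Reflexive (axiom T): yes — every world is S-related to itself.
Transitive (axiom 4): no — 0 S 1 and 1 S 2, but not 0 S 2.
Euclidean (axiom 5): no — 0 S 1 and 0 S 3, but not 1 S 3.
So F validates K, T; S4 would additionally require S to be transitive. The strongest is T.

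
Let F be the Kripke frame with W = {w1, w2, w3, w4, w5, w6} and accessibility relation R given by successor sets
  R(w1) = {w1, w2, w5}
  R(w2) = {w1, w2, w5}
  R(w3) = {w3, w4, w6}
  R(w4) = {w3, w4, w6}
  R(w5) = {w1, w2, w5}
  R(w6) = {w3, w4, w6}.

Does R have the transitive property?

Transitive: yes — every two-step R-path is closed by a direct edge.

Yes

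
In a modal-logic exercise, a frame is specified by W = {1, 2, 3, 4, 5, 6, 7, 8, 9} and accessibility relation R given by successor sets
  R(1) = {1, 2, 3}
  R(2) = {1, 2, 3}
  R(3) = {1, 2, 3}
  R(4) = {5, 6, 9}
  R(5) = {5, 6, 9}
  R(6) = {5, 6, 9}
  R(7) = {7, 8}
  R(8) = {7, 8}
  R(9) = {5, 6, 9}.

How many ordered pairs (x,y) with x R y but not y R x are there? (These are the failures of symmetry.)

Enumerating: (4,5), (4,6), (4,9).

3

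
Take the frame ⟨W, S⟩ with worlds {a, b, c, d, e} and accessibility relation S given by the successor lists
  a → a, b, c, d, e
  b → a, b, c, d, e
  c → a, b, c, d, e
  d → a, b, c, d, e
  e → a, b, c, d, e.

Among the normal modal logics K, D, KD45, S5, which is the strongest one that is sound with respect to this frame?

Serial (axiom D): yes — every world has a successor (e.g. a S a).
Euclidean (axiom 5): yes — any two successors of a common world are S-related.
Transitive (axiom 4): yes — every two-step S-path is closed by a direct edge.
Reflexive (axiom T): yes — every world is S-related to itself.
So F validates K, D, KD45, S5. The strongest is S5.

S5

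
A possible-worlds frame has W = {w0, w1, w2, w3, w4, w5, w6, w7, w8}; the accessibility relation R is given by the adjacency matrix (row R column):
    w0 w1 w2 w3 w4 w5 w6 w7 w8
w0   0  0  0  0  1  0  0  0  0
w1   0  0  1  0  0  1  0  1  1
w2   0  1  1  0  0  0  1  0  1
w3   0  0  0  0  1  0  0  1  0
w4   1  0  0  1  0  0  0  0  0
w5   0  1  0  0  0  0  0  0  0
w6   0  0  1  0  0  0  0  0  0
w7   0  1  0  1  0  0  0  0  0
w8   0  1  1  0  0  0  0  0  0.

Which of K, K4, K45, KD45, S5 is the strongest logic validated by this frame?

Transitive (axiom 4): no — w0 R w4 and w4 R w3, but not w0 R w3.
Euclidean (axiom 5): no — w1 R w2 and w1 R w5, but not w2 R w5.
Serial (axiom D): yes — every world has a successor (e.g. w0 R w4).
Reflexive (axiom T): no — w0 is not related to itself.
So F validates K; K4 would additionally require R to be transitive. The strongest is K.

K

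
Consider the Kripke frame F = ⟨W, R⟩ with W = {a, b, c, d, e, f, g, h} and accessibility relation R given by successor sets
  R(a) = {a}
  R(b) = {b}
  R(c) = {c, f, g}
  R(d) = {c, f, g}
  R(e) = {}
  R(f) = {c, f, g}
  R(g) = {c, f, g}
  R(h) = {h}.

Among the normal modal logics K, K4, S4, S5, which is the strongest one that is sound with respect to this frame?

K4

Transitive (axiom 4): yes — every two-step R-path is closed by a direct edge.
Reflexive (axiom T): no — d is not related to itself.
Euclidean (axiom 5): yes — any two successors of a common world are R-related.
So F validates K, K4; S4 would additionally require R to be reflexive. The strongest is K4.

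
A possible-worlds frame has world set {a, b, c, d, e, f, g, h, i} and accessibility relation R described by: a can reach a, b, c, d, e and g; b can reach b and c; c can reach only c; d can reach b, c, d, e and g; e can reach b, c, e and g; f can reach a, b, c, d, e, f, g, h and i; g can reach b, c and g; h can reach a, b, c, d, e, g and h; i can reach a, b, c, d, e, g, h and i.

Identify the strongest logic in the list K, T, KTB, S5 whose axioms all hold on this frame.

Reflexive (axiom T): yes — every world is R-related to itself.
Symmetric (axiom B): no — a R b but not b R a.
Euclidean (axiom 5): no — a R b and a R d, but not b R d.
So F validates K, T; KTB would additionally require R to be symmetric. The strongest is T.

T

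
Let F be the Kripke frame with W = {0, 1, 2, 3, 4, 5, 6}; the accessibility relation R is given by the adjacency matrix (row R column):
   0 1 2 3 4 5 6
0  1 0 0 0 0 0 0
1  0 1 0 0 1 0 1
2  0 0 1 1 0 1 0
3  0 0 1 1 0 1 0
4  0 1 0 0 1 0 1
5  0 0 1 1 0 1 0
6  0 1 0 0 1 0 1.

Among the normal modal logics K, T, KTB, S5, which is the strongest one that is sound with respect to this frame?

S5

Reflexive (axiom T): yes — every world is R-related to itself.
Symmetric (axiom B): yes — every pair in R has its reverse in R.
Euclidean (axiom 5): yes — any two successors of a common world are R-related.
So F validates K, T, KTB, S5. The strongest is S5.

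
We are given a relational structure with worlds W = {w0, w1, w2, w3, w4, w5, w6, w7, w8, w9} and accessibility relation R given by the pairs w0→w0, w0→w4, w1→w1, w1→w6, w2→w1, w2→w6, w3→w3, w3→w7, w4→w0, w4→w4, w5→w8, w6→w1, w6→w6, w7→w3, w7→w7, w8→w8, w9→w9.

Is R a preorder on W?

Reflexive: no — w2 is not related to itself.
Transitive: yes — every two-step R-path is closed by a direct edge.
So R is not a preorder.

No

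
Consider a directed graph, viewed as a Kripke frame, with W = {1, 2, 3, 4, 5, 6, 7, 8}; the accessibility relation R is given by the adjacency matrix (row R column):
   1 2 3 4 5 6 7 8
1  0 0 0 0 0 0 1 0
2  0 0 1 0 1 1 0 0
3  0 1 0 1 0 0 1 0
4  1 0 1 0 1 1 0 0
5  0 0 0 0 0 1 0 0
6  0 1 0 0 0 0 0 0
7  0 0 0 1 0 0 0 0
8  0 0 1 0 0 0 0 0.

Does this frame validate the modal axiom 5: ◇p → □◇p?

No

By correspondence theory, 5 is valid on a frame iff R is Euclidean.
Euclidean: no — 2 R 3 and 2 R 5, but not 3 R 5.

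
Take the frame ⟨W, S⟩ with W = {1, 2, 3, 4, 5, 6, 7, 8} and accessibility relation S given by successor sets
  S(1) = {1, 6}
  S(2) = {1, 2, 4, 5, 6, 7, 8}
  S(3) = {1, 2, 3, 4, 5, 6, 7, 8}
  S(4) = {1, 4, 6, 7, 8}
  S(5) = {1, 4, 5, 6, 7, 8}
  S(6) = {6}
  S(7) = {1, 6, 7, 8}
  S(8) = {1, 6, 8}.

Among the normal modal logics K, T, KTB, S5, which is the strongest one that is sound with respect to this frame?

T

Reflexive (axiom T): yes — every world is S-related to itself.
Symmetric (axiom B): no — 1 S 6 but not 6 S 1.
Euclidean (axiom 5): no — 2 S 1 and 2 S 4, but not 1 S 4.
So F validates K, T; KTB would additionally require S to be symmetric. The strongest is T.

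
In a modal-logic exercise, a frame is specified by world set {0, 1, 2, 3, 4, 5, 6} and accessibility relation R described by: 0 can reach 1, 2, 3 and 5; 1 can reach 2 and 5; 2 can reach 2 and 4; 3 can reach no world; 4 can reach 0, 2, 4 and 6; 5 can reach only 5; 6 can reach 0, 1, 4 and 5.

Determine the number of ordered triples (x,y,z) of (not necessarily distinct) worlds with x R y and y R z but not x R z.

Enumerating: (0,2,4), (1,2,4), (2,4,0), (2,4,6), (4,0,1), (4,0,3), (4,0,5), (4,6,1), (4,6,5), (6,0,2), (6,0,3), (6,1,2), (6,4,2), (6,4,6).

14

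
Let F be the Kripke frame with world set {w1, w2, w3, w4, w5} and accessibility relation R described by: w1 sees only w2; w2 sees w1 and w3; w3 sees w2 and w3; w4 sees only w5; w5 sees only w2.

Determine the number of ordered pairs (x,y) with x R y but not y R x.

Enumerating: (w4,w5), (w5,w2).

2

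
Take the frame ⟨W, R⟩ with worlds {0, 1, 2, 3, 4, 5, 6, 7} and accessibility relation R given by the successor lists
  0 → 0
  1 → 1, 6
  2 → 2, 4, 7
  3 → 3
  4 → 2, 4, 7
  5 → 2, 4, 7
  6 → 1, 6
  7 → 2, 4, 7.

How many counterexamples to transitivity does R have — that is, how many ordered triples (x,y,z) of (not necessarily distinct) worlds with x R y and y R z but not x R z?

R is transitive; there are no such tuples.

0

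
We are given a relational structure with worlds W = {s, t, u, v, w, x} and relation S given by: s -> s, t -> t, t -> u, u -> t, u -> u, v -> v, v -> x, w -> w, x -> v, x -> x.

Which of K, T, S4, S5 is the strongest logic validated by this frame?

Reflexive (axiom T): yes — every world is S-related to itself.
Transitive (axiom 4): yes — every two-step S-path is closed by a direct edge.
Euclidean (axiom 5): yes — any two successors of a common world are S-related.
So F validates K, T, S4, S5. The strongest is S5.

S5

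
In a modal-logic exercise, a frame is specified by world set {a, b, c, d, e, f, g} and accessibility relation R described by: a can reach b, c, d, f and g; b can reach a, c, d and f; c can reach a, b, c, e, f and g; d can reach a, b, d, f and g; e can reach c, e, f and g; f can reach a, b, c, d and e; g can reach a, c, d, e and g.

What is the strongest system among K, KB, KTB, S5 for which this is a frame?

Symmetric (axiom B): yes — every pair in R has its reverse in R.
Reflexive (axiom T): no — a is not related to itself.
Euclidean (axiom 5): no — a R b and a R g, but not b R g.
So F validates K, KB; KTB would additionally require R to be reflexive. The strongest is KB.

KB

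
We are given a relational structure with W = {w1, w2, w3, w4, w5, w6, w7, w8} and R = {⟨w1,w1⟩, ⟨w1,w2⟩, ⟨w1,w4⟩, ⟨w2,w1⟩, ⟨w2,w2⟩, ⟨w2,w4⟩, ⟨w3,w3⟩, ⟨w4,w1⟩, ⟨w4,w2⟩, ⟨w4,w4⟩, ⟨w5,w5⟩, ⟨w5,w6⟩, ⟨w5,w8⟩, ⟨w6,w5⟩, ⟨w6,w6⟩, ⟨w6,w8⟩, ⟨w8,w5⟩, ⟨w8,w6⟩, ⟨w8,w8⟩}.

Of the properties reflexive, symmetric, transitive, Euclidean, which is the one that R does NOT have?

Reflexive: no — w7 is not related to itself.
Symmetric: yes — every pair in R has its reverse in R.
Transitive: yes — every two-step R-path is closed by a direct edge.
Euclidean: yes — any two successors of a common world are R-related.
Only reflexive fails.

reflexive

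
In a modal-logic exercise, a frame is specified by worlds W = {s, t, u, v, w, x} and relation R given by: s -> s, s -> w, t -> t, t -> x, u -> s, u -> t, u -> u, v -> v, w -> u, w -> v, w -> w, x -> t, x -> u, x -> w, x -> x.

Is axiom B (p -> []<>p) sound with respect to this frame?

Axiom B corresponds to the accessibility relation being symmetric.
Symmetric: no — s R w but not w R s.

No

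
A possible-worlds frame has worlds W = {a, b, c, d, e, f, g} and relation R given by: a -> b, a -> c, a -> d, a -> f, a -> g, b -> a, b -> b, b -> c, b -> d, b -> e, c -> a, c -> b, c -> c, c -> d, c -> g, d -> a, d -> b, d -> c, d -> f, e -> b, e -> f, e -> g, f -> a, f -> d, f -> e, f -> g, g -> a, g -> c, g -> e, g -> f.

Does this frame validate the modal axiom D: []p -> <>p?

Yes

By correspondence theory, D is valid on a frame iff R is serial.
Serial: yes — every world has a successor (e.g. a R b).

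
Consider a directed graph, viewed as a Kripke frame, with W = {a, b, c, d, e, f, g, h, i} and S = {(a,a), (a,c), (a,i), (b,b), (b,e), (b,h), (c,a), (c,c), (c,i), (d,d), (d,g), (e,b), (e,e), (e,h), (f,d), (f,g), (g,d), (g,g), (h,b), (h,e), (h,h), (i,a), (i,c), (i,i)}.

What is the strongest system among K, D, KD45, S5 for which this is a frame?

Serial (axiom D): yes — every world has a successor (e.g. a S a).
Euclidean (axiom 5): yes — any two successors of a common world are S-related.
Transitive (axiom 4): yes — every two-step S-path is closed by a direct edge.
Reflexive (axiom T): no — f is not related to itself.
So F validates K, D, KD45; S5 would additionally require S to be reflexive. The strongest is KD45.

KD45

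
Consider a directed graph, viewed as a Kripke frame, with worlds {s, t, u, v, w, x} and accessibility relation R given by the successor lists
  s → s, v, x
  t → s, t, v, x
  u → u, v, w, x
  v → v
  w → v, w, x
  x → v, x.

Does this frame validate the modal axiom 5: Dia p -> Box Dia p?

Axiom 5 corresponds to the accessibility relation being Euclidean.
Euclidean: no — s R v and s R x, but not v R x.

No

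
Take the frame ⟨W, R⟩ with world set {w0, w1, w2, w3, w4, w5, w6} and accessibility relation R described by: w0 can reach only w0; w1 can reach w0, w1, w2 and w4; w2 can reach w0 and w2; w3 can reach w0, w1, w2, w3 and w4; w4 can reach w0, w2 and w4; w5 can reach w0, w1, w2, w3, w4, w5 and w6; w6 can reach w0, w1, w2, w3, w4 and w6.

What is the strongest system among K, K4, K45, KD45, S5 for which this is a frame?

Transitive (axiom 4): yes — every two-step R-path is closed by a direct edge.
Euclidean (axiom 5): no — w1 R w0 and w1 R w2, but not w0 R w2.
Serial (axiom D): yes — every world has a successor (e.g. w0 R w0).
Reflexive (axiom T): yes — every world is R-related to itself.
So F validates K, K4; K45 would additionally require R to be Euclidean. The strongest is K4.

K4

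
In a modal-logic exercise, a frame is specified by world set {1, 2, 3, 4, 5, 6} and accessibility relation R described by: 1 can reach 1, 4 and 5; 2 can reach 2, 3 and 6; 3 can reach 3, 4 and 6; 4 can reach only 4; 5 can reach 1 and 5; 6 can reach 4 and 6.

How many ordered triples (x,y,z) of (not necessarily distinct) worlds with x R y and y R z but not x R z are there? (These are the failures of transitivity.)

3

Enumerating: (2,3,4), (2,6,4), (5,1,4).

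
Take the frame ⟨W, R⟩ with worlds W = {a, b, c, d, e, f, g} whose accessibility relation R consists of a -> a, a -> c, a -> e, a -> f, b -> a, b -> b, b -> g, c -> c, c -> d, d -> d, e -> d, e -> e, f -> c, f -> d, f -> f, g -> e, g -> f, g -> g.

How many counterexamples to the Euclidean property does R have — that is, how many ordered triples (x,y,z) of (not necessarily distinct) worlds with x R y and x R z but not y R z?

Enumerating: (a,c,a), (a,c,e), (a,c,f), (a,e,a), (a,e,c), (a,e,f), (a,f,a), (a,f,e), (b,a,b), (b,a,g), (b,g,a), (b,g,b), … and 9 more.
Total: 21.

21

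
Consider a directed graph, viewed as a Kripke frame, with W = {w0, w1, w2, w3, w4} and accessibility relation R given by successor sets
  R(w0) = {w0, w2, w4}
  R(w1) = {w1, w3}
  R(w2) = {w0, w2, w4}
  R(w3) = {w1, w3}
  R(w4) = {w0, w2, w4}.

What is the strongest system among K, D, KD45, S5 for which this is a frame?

S5

Serial (axiom D): yes — every world has a successor (e.g. w0 R w0).
Euclidean (axiom 5): yes — any two successors of a common world are R-related.
Transitive (axiom 4): yes — every two-step R-path is closed by a direct edge.
Reflexive (axiom T): yes — every world is R-related to itself.
So F validates K, D, KD45, S5. The strongest is S5.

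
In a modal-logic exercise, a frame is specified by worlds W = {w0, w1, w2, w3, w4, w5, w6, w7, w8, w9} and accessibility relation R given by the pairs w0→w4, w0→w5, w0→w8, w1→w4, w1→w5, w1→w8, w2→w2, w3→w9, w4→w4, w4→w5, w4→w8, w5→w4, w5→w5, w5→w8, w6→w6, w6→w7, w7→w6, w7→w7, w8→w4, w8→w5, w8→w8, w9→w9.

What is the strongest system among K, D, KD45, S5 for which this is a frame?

KD45

Serial (axiom D): yes — every world has a successor (e.g. w0 R w4).
Euclidean (axiom 5): yes — any two successors of a common world are R-related.
Transitive (axiom 4): yes — every two-step R-path is closed by a direct edge.
Reflexive (axiom T): no — w0 is not related to itself.
So F validates K, D, KD45; S5 would additionally require R to be reflexive. The strongest is KD45.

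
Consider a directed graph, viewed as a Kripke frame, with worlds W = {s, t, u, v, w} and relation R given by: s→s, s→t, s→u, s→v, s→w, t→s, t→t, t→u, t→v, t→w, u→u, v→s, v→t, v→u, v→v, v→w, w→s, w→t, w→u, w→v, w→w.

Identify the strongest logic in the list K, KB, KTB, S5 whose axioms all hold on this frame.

K

Symmetric (axiom B): no — s R u but not u R s.
Reflexive (axiom T): yes — every world is R-related to itself.
Euclidean (axiom 5): no — s R u and s R t, but not u R t.
So F validates K; KB would additionally require R to be symmetric. The strongest is K.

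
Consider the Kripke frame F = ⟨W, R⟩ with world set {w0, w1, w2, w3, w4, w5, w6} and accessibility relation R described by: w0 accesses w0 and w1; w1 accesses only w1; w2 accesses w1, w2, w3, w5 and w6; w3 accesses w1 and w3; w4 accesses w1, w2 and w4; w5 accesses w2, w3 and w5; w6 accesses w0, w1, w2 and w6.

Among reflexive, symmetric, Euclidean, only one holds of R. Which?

Reflexive: yes — every world is R-related to itself.
Symmetric: no — w0 R w1 but not w1 R w0.
Euclidean: no — w2 R w1 and w2 R w3, but not w1 R w3.
Only reflexive holds.

reflexive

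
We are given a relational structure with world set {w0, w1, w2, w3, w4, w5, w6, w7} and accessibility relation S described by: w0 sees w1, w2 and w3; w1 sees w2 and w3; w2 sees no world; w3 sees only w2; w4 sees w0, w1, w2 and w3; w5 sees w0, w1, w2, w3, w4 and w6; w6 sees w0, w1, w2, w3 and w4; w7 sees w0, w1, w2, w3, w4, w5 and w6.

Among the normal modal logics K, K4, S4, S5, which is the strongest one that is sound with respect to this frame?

K4

Transitive (axiom 4): yes — every two-step S-path is closed by a direct edge.
Reflexive (axiom T): no — w0 is not related to itself.
Euclidean (axiom 5): no — w0 S w2 and w0 S w1, but not w2 S w1.
So F validates K, K4; S4 would additionally require S to be reflexive. The strongest is K4.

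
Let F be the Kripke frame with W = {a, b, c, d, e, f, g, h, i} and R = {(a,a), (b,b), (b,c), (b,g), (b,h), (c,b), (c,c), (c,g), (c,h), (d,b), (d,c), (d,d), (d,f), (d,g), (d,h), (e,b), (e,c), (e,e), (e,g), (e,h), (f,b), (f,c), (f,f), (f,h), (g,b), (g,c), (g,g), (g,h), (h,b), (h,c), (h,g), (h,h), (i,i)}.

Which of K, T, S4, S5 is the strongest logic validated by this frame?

T

Reflexive (axiom T): yes — every world is R-related to itself.
Transitive (axiom 4): no — f R b and b R g, but not f R g.
Euclidean (axiom 5): no — d R b and d R f, but not b R f.
So F validates K, T; S4 would additionally require R to be transitive. The strongest is T.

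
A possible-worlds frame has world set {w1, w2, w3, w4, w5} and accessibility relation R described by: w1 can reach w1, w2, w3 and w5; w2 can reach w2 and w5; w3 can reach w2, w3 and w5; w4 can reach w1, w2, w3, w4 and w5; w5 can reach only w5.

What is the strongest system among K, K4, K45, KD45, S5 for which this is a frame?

Transitive (axiom 4): yes — every two-step R-path is closed by a direct edge.
Euclidean (axiom 5): no — w1 R w2 and w1 R w3, but not w2 R w3.
Serial (axiom D): yes — every world has a successor (e.g. w1 R w1).
Reflexive (axiom T): yes — every world is R-related to itself.
So F validates K, K4; K45 would additionally require R to be Euclidean. The strongest is K4.

K4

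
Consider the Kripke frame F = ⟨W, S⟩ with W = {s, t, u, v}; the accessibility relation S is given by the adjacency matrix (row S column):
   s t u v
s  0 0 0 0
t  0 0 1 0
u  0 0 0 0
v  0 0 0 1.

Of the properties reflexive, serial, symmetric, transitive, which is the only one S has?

Reflexive: no — s is not related to itself.
Serial: no — s has no S-successor.
Symmetric: no — t S u but not u S t.
Transitive: yes — every two-step S-path is closed by a direct edge.
Only transitive holds.

transitive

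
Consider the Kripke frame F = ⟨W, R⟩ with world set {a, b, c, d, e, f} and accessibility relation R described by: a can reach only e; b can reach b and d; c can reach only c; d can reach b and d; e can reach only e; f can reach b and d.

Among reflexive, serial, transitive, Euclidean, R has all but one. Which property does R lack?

Reflexive: no — a is not related to itself.
Serial: yes — every world has a successor (e.g. a R e).
Transitive: yes — every two-step R-path is closed by a direct edge.
Euclidean: yes — any two successors of a common world are R-related.
Only reflexive fails.

reflexive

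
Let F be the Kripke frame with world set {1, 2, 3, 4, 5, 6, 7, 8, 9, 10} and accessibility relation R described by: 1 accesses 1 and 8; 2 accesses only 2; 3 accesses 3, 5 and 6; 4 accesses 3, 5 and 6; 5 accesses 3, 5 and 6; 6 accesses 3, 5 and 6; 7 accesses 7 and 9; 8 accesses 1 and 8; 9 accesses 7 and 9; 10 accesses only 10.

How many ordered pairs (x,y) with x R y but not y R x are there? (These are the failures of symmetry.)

3

Enumerating: (4,3), (4,5), (4,6).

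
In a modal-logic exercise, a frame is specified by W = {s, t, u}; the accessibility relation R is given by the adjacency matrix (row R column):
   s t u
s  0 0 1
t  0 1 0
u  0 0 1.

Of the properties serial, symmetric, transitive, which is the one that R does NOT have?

symmetric

Serial: yes — every world has a successor (e.g. s R u).
Symmetric: no — s R u but not u R s.
Transitive: yes — every two-step R-path is closed by a direct edge.
Only symmetric fails.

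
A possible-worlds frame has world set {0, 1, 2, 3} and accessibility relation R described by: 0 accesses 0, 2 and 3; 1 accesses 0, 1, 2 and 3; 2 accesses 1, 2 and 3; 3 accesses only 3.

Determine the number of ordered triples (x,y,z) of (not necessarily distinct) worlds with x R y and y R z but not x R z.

Enumerating: (0,2,1), (2,1,0).

2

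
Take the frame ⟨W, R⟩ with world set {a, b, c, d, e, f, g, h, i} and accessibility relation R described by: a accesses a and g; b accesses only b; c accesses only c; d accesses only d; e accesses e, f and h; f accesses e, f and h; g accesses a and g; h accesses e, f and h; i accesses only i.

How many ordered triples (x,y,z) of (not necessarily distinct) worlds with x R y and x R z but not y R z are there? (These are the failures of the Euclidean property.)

R is Euclidean; there are no such tuples.

0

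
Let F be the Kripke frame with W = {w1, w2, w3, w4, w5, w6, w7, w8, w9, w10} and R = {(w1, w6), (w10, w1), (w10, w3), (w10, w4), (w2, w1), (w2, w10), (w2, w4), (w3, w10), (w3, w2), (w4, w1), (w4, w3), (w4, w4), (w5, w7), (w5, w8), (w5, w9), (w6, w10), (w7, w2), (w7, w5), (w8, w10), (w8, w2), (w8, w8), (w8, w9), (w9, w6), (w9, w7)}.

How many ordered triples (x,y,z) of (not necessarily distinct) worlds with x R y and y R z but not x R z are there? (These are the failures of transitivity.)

39

Enumerating: (w1,w6,w10), (w10,w1,w6), (w10,w3,w10), (w10,w3,w2), (w2,w1,w6), (w2,w10,w3), (w2,w4,w3), (w3,w10,w1), (w3,w10,w3), (w3,w10,w4), (w3,w2,w1), (w3,w2,w4), … and 27 more.
Total: 39.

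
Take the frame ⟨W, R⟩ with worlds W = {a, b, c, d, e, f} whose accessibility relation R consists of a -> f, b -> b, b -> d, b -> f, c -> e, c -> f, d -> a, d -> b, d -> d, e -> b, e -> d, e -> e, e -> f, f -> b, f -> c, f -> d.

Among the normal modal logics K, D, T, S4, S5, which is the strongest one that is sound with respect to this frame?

Serial (axiom D): yes — every world has a successor (e.g. a R f).
Reflexive (axiom T): no — a is not related to itself.
Transitive (axiom 4): no — a R f and f R b, but not a R b.
Euclidean (axiom 5): no — b R d and b R f, but not d R f.
So F validates K, D; T would additionally require R to be reflexive. The strongest is D.

D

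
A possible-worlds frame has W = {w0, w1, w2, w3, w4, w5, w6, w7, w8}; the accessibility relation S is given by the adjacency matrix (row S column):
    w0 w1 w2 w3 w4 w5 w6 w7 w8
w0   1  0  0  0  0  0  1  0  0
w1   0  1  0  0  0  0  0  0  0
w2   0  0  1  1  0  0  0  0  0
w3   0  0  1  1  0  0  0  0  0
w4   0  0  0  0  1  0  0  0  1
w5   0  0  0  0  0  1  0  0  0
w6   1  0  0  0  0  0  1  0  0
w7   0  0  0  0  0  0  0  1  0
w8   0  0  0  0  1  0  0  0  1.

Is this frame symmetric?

Symmetric: yes — every pair in S has its reverse in S.

Yes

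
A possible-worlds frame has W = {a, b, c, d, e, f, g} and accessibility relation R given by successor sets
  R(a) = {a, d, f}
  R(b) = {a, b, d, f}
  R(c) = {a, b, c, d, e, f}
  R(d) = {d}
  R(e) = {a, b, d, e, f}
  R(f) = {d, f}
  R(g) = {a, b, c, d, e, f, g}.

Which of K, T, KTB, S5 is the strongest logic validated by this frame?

Reflexive (axiom T): yes — every world is R-related to itself.
Symmetric (axiom B): no — a R d but not d R a.
Euclidean (axiom 5): no — a R d and a R f, but not d R f.
So F validates K, T; KTB would additionally require R to be symmetric. The strongest is T.

T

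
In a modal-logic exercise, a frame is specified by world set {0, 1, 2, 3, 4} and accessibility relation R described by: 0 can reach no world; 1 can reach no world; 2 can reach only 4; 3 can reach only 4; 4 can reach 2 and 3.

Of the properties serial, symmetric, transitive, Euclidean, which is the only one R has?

symmetric

Serial: no — 0 has no R-successor.
Symmetric: yes — every pair in R has its reverse in R.
Transitive: no — 2 R 4 and 4 R 3, but not 2 R 3.
Euclidean: no — 4 R 2 and 4 R 3, but not 2 R 3.
Only symmetric holds.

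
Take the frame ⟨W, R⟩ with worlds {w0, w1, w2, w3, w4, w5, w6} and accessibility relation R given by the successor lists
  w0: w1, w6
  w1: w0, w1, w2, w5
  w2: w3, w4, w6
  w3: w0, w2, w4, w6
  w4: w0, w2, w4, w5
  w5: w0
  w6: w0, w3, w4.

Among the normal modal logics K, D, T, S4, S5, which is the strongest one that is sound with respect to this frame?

D

Serial (axiom D): yes — every world has a successor (e.g. w0 R w1).
Reflexive (axiom T): no — w0 is not related to itself.
Transitive (axiom 4): no — w0 R w1 and w1 R w2, but not w0 R w2.
Euclidean (axiom 5): no — w0 R w1 and w0 R w6, but not w1 R w6.
So F validates K, D; T would additionally require R to be reflexive. The strongest is D.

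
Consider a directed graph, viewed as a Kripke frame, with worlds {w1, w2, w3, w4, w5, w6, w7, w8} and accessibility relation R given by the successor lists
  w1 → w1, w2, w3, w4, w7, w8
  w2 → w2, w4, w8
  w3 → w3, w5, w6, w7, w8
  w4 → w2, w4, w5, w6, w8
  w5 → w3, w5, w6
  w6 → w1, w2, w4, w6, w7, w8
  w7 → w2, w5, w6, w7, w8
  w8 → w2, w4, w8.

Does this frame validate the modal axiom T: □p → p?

Yes

Axiom T corresponds to the accessibility relation being reflexive.
Reflexive: yes — every world is R-related to itself.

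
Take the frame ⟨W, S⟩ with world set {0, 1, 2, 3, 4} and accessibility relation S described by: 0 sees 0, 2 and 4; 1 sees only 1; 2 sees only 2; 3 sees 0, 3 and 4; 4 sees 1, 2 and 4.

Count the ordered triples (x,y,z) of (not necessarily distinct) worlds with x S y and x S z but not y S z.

10

Enumerating: (0,2,0), (0,2,4), (0,4,0), (3,0,3), (3,4,0), (3,4,3), (4,1,2), (4,1,4), (4,2,1), (4,2,4).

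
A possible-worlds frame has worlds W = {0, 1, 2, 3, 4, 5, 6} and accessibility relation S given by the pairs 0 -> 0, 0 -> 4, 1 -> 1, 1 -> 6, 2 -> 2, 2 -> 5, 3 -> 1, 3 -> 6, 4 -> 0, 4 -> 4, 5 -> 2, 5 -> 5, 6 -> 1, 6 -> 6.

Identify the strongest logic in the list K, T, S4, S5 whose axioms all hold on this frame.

K

Reflexive (axiom T): no — 3 is not related to itself.
Transitive (axiom 4): yes — every two-step S-path is closed by a direct edge.
Euclidean (axiom 5): yes — any two successors of a common world are S-related.
So F validates K; T would additionally require S to be reflexive. The strongest is K.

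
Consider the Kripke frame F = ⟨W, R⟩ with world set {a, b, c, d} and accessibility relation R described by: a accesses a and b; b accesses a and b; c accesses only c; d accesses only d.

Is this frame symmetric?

Symmetric: yes — every pair in R has its reverse in R.

Yes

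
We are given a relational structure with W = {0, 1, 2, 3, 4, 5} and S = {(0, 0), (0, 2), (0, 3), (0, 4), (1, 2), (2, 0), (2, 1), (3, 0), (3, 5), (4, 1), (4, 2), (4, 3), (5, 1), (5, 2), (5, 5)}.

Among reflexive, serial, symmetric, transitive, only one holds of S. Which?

serial

Reflexive: no — 1 is not related to itself.
Serial: yes — every world has a successor (e.g. 0 S 0).
Symmetric: no — 0 S 4 but not 4 S 0.
Transitive: no — 0 S 2 and 2 S 1, but not 0 S 1.
Only serial holds.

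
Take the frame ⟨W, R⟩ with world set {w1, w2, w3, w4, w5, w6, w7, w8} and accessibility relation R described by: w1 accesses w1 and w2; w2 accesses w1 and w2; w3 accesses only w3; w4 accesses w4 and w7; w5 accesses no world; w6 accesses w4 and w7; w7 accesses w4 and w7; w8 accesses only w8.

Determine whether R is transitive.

Yes

Transitive: yes — every two-step R-path is closed by a direct edge.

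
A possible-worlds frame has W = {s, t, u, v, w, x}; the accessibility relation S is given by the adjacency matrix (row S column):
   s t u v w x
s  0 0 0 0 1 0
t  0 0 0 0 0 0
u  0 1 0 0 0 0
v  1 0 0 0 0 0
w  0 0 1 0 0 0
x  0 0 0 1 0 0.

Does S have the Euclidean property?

No

Euclidean: no — s S w and s S w, but not w S w.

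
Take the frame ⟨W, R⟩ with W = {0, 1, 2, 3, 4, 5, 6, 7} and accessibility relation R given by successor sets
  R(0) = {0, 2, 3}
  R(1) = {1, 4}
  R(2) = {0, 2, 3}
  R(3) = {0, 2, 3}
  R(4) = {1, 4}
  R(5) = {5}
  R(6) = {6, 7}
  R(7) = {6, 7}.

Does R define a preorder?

Reflexive: yes — every world is R-related to itself.
Transitive: yes — every two-step R-path is closed by a direct edge.
So R is a preorder.

Yes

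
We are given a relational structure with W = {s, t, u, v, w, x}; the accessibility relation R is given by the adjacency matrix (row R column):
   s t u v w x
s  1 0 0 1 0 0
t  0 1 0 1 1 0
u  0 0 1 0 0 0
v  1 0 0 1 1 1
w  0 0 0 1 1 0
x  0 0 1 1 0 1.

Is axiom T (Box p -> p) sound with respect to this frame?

Yes

The schema T characterises exactly the reflexive frames.
Reflexive: yes — every world is R-related to itself.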